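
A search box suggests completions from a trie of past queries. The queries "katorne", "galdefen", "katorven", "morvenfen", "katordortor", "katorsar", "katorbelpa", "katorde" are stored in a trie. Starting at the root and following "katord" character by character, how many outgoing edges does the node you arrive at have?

Follow the path "katord" to its node, then look at its outgoing edges.
Characters that immediately follow "katord" among the stored strings: {e, o}.
That node has 2 child edges.

2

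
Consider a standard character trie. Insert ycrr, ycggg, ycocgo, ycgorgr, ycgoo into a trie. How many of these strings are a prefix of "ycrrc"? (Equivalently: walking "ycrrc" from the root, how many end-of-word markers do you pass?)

1

Check each prefix of "ycrrc" against the stored set — each match is an end-marker on the path.
Prefixes of the query that are stored words: "ycrr"
Count: 1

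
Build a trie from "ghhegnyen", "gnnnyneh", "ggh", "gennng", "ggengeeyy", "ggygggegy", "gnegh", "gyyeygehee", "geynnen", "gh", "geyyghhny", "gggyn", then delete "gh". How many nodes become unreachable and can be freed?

0

Walk "gh" from the leaf back toward the root, removing each node that no remaining word uses.
Every node on "gh" is still needed (e.g. by "ghhegnyen"), so nothing is freed.
Nodes removed: 0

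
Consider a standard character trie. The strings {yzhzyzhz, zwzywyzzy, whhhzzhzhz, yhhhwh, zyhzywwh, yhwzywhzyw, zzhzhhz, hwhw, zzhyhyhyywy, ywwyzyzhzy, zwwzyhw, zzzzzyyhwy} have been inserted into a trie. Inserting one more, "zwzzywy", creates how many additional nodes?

"zwz" is already a path in the trie; the remaining "zywy" must be added.
Each of the 4 remaining characters creates one node.

4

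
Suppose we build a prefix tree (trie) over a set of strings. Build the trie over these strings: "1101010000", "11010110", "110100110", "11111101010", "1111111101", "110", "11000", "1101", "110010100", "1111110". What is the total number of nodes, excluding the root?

Trace insertions, counting only characters that open a new branch:
  "1101010000" → 10 new (1, 1, 0, 1, 0, 1, 0, 0, 0, 0)
  "11010110" → prefix "110101" already present; 2 new (1, 0)
  "110100110" → prefix "11010" already present; 4 new (0, 1, 1, 0)
  "11111101010" → prefix "11" already present; 9 new (1, 1, 1, 1, 0, 1, 0, 1, 0)
  "1111111101" → prefix "111111" already present; 4 new (1, 1, 0, 1)
  "110" → prefix "110" already present; 0 new (none)
  "11000" → prefix "110" already present; 2 new (0, 0)
  "1101" → prefix "1101" already present; 0 new (none)
  "110010100" → prefix "1100" already present; 5 new (1, 0, 1, 0, 0)
  "1111110" → prefix "1111110" already present; 0 new (none)
Total nodes = 10 + 2 + 4 + 9 + 4 + 0 + 2 + 0 + 5 + 0 = 36

36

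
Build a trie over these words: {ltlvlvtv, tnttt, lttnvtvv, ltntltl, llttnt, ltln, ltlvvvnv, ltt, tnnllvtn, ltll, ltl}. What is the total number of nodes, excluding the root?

41

For each word, the new-node count is its length minus the longest prefix already in the trie:
  "ltlvlvtv" → 8 new (l, t, l, v, l, v, t, v)
  "tnttt" → 5 new (t, n, t, t, t)
  "lttnvtvv" → prefix "lt" already present; 6 new (t, n, v, t, v, v)
  "ltntltl" → prefix "lt" already present; 5 new (n, t, l, t, l)
  "llttnt" → prefix "l" already present; 5 new (l, t, t, n, t)
  "ltln" → prefix "ltl" already present; 1 new (n)
  "ltlvvvnv" → prefix "ltlv" already present; 4 new (v, v, n, v)
  "ltt" → prefix "ltt" already present; 0 new (none)
  "tnnllvtn" → prefix "tn" already present; 6 new (n, l, l, v, t, n)
  "ltll" → prefix "ltl" already present; 1 new (l)
  "ltl" → prefix "ltl" already present; 0 new (none)
Total nodes = 8 + 5 + 6 + 5 + 5 + 1 + 4 + 0 + 6 + 1 + 0 = 41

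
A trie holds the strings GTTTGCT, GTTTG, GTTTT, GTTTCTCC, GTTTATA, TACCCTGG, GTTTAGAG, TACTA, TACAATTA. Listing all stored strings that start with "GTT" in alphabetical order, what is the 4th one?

GTTTG

Filter for "GTT…" and sort: "GTTTAGAG", "GTTTATA", "GTTTCTCC", "GTTTG", "GTTTGCT", "GTTTT"
The 4th is GTTTG.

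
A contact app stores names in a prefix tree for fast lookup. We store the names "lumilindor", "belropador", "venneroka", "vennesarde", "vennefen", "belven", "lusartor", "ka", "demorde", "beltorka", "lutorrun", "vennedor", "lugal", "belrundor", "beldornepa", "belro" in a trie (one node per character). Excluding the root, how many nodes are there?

84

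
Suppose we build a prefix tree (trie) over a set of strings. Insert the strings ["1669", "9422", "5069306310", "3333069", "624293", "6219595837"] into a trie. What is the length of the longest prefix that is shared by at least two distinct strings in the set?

Equivalently: take the maximum, over all pairs, of their longest common prefix length.
e.g. "6219595837" and "624293" share the prefix "62" of length 2; no pair shares a longer one.
Longest shared-prefix length: 2

2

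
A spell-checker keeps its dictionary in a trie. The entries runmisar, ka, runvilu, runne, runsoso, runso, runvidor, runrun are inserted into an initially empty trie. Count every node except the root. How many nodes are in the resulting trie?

26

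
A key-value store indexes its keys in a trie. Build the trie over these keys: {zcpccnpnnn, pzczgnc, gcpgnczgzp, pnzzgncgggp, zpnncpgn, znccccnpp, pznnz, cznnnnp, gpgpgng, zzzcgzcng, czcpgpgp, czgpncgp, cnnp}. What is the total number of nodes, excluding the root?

91

Count nodes per top-level branch (shared prefixes stored once):
  'c'-branch (cnnp, czcpgpgp, czgpncgp, cznnnnp): 22 nodes
  'g'-branch (gcpgnczgzp, gpgpgng): 16 nodes
  'p'-branch (pnzzgncgggp, pzczgnc, pznnz): 20 nodes
  'z'-branch (zcpccnpnnn, znccccnpp, zpnncpgn, zzzcgzcng): 33 nodes
Sum: 91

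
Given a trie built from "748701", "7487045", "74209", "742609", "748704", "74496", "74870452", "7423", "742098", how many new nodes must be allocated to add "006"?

3

Nothing in the trie begins with "0"; the whole of "006" is new.
3 − 0 = 3 new nodes.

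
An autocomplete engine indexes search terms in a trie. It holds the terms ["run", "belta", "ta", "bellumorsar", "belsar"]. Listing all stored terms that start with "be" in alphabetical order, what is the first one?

Words with prefix "be", in lexicographic order: "bellumorsar", "belsar", "belta"
The 1st is bellumorsar.

bellumorsar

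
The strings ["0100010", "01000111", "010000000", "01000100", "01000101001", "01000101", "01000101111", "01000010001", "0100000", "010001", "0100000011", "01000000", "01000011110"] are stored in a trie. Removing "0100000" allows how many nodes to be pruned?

A node on "0100000"'s path can go only if nothing else ends at it or branches off below it.
Every node on "0100000" is still needed (e.g. by "010000000"), so nothing is freed.
Nodes removed: 0

0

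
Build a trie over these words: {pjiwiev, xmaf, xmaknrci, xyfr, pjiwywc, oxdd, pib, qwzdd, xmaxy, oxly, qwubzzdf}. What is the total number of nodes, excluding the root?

Count nodes per top-level branch (shared prefixes stored once):
  'o'-branch (oxdd, oxly): 6 nodes
  'p'-branch (pib, pjiwiev, pjiwywc): 12 nodes
  'q'-branch (qwubzzdf, qwzdd): 11 nodes
  'x'-branch (xmaf, xmaknrci, xmaxy, xyfr): 14 nodes
Sum: 43

43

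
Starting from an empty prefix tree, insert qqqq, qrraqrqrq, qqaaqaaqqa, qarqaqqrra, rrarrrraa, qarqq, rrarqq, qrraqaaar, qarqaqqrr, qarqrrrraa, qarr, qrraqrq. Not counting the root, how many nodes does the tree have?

For each word, the new-node count is its length minus the longest prefix already in the trie:
  "qqqq" → 4 new (q, q, q, q)
  "qrraqrqrq" → prefix "q" already present; 8 new (r, r, a, q, r, q, r, q)
  "qqaaqaaqqa" → prefix "qq" already present; 8 new (a, a, q, a, a, q, q, a)
  "qarqaqqrra" → prefix "q" already present; 9 new (a, r, q, a, q, q, r, r, a)
  "rrarrrraa" → 9 new (r, r, a, r, r, r, r, a, a)
  "qarqq" → prefix "qarq" already present; 1 new (q)
  "rrarqq" → prefix "rrar" already present; 2 new (q, q)
  "qrraqaaar" → prefix "qrraq" already present; 4 new (a, a, a, r)
  "qarqaqqrr" → prefix "qarqaqqrr" already present; 0 new (none)
  "qarqrrrraa" → prefix "qarq" already present; 6 new (r, r, r, r, a, a)
  "qarr" → prefix "qar" already present; 1 new (r)
  "qrraqrq" → prefix "qrraqrq" already present; 0 new (none)
Total nodes = 4 + 8 + 8 + 9 + 9 + 1 + 2 + 4 + 0 + 6 + 1 + 0 = 52

52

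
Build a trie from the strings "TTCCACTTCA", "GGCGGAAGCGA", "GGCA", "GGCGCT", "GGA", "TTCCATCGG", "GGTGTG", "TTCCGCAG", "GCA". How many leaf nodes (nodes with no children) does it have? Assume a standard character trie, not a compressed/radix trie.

A leaf is a node with no children — equivalently, the end of a word that is not a proper prefix of any other stored word.
Those words: "GCA", "GGA", "GGCA", "GGCGCT", "GGCGGAAGCGA", "GGTGTG", "TTCCACTTCA", "TTCCATCGG", "TTCCGCAG"
Leaf count: 9

9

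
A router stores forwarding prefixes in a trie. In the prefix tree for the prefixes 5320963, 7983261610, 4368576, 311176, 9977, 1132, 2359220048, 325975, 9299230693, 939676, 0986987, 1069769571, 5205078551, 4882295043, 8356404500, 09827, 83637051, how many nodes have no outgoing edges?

A leaf is a node with no children — equivalently, the end of a word that is not a proper prefix of any other stored word.
Those words: "09827", "0986987", "1069769571", "1132", "2359220048", "311176", "325975", "4368576", "4882295043", "5205078551", "5320963", "7983261610", "8356404500", "83637051", "9299230693", "939676", "9977"
Leaf count: 17

17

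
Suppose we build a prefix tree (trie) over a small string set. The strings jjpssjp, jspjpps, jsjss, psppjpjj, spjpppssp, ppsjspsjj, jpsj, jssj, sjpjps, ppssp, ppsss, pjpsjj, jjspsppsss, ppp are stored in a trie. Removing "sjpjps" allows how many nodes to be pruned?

5

A node on "sjpjps"'s path can go only if nothing else ends at it or branches off below it.
The suffix "jpjps" (5 nodes) is used only by "sjpjps"; the node for "s" still has the child "p", so pruning stops there.
Nodes removed: 5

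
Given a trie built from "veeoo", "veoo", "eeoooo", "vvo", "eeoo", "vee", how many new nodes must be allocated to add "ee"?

0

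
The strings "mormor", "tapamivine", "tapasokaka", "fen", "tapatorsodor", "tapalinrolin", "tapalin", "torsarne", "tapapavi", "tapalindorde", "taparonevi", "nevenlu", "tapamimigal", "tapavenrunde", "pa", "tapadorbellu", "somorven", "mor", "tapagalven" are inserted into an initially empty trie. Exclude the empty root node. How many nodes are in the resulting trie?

107

Trace insertions, counting only characters that open a new branch:
  "mormor" → 6 new (m, o, r, m, o, r)
  "tapamivine" → 10 new (t, a, p, a, m, i, v, i, n, e)
  "tapasokaka" → prefix "tapa" already present; 6 new (s, o, k, a, k, a)
  "fen" → 3 new (f, e, n)
  "tapatorsodor" → prefix "tapa" already present; 8 new (t, o, r, s, o, d, o, r)
  "tapalinrolin" → prefix "tapa" already present; 8 new (l, i, n, r, o, l, i, n)
  "tapalin" → prefix "tapalin" already present; 0 new (none)
  "torsarne" → prefix "t" already present; 7 new (o, r, s, a, r, n, e)
  "tapapavi" → prefix "tapa" already present; 4 new (p, a, v, i)
  "tapalindorde" → prefix "tapalin" already present; 5 new (d, o, r, d, e)
  "taparonevi" → prefix "tapa" already present; 6 new (r, o, n, e, v, i)
  "nevenlu" → 7 new (n, e, v, e, n, l, u)
  "tapamimigal" → prefix "tapami" already present; 5 new (m, i, g, a, l)
  "tapavenrunde" → prefix "tapa" already present; 8 new (v, e, n, r, u, n, d, e)
  "pa" → 2 new (p, a)
  "tapadorbellu" → prefix "tapa" already present; 8 new (d, o, r, b, e, l, l, u)
  "somorven" → 8 new (s, o, m, o, r, v, e, n)
  "mor" → prefix "mor" already present; 0 new (none)
  "tapagalven" → prefix "tapa" already present; 6 new (g, a, l, v, e, n)
Total nodes = 6 + 10 + 6 + 3 + 8 + 8 + 0 + 7 + 4 + 5 + 6 + 7 + 5 + 8 + 2 + 8 + 8 + 0 + 6 = 107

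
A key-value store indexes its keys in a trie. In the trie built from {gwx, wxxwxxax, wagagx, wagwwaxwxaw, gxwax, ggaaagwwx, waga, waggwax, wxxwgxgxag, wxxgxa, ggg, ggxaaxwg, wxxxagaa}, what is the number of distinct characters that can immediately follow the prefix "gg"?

Walk "gg" from the root, arriving at one node.
Characters that immediately follow "gg" among the stored strings: {a, g, x}.
That node has 3 child edges.

3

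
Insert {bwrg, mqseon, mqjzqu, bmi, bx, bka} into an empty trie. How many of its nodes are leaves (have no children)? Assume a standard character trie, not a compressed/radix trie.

6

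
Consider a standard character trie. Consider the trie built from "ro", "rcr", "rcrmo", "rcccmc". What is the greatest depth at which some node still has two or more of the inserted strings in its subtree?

Look for the deepest trie node that still has at least two words in its subtree.
"rcr" and "rcrmo" agree on "rcr" (3 characters) before diverging; nothing deeper is shared.
Longest shared-prefix length: 3

3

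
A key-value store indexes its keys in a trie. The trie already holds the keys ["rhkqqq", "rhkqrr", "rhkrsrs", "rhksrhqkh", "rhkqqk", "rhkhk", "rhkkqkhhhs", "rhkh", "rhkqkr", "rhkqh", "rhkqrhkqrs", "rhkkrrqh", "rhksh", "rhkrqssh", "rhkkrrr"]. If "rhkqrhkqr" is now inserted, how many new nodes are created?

0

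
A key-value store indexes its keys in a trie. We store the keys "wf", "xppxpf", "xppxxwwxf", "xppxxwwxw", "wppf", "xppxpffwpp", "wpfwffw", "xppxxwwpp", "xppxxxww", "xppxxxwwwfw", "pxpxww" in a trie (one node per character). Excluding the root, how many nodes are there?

40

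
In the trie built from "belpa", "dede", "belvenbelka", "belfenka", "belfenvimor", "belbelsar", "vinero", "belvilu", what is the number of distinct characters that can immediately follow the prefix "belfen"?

2

Walk "belfen" from the root, arriving at one node.
Distinct next characters after "belfen": k, v.
That node has 2 child edges.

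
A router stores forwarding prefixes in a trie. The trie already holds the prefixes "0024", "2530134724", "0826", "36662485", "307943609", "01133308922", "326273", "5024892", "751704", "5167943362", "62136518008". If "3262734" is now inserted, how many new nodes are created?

The longest prefix of "3262734" already in the trie is "326273" (length 6).
Each of the 1 remaining characters creates one node.

1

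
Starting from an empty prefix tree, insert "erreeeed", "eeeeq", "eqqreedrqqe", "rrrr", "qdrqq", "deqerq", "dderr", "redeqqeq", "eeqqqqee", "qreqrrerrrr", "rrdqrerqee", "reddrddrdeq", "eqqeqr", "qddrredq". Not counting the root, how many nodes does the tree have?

89

Insert word by word; a character creates a node only if that edge doesn't already exist:
  "erreeeed" → 8 new (e, r, r, e, e, e, e, d)
  "eeeeq" → prefix "e" already present; 4 new (e, e, e, q)
  "eqqreedrqqe" → prefix "e" already present; 10 new (q, q, r, e, e, d, r, q, q, e)
  "rrrr" → 4 new (r, r, r, r)
  "qdrqq" → 5 new (q, d, r, q, q)
  "deqerq" → 6 new (d, e, q, e, r, q)
  "dderr" → prefix "d" already present; 4 new (d, e, r, r)
  "redeqqeq" → prefix "r" already present; 7 new (e, d, e, q, q, e, q)
  "eeqqqqee" → prefix "ee" already present; 6 new (q, q, q, q, e, e)
  "qreqrrerrrr" → prefix "q" already present; 10 new (r, e, q, r, r, e, r, r, r, r)
  "rrdqrerqee" → prefix "rr" already present; 8 new (d, q, r, e, r, q, e, e)
  "reddrddrdeq" → prefix "red" already present; 8 new (d, r, d, d, r, d, e, q)
  "eqqeqr" → prefix "eqq" already present; 3 new (e, q, r)
  "qddrredq" → prefix "qd" already present; 6 new (d, r, r, e, d, q)
Total nodes = 8 + 4 + 10 + 4 + 5 + 6 + 4 + 7 + 6 + 10 + 8 + 8 + 3 + 6 = 89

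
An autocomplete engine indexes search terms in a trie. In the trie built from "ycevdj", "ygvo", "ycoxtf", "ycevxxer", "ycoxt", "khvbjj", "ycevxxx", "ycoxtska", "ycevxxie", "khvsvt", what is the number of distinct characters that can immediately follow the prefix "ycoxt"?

2

Follow the path "ycoxt" to its node, then look at its outgoing edges.
Distinct next characters after "ycoxt": f, s.
That node has 2 child edges.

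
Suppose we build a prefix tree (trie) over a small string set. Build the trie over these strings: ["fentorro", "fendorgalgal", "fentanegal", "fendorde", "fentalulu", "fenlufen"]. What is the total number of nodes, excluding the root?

Trie structure (* marks end of a word):
(root)
└─ f
   └─ e
      └─ n
         ├─ d
         │  └─ o
         │     └─ r
         │        ├─ d
         │        │  └─ e *
         │        └─ g
         │           └─ a
         │              └─ l
         │                 └─ g
         │                    └─ a
         │                       └─ l *
         ├─ l
         │  └─ u
         │     └─ f
         │        └─ e
         │           └─ n *
         └─ t
            ├─ a
            │  ├─ l
            │  │  └─ u
            │  │     └─ l
            │  │        └─ u *
            │  └─ n
            │     └─ e
            │        └─ g
            │           └─ a
            │              └─ l *
            └─ o
               └─ r
                  └─ r
                     └─ o *
Counting every labelled node above: 34.

34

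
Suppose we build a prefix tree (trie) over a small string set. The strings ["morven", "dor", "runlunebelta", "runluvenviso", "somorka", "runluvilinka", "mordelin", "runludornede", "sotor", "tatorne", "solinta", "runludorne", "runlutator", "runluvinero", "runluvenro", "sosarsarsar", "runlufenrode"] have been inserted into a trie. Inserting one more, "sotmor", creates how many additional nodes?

3

The longest prefix of "sotmor" already in the trie is "sot" (length 3).
Each of the 3 remaining characters creates one node.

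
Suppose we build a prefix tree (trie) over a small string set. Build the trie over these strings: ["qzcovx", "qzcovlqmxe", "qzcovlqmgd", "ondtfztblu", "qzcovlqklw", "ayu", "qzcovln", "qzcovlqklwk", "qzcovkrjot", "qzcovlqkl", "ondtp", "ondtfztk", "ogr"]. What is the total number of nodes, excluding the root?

40

Trie structure (* marks end of a word):
(root)
├─ a
│  └─ y
│     └─ u *
├─ o
│  ├─ g
│  │  └─ r *
│  └─ n
│     └─ d
│        └─ t
│           ├─ f
│           │  └─ z
│           │     └─ t
│           │        ├─ b
│           │        │  └─ l
│           │        │     └─ u *
│           │        └─ k *
│           └─ p *
└─ q
   └─ z
      └─ c
         └─ o
            └─ v
               ├─ k
               │  └─ r
               │     └─ j
               │        └─ o
               │           └─ t *
               ├─ l
               │  ├─ n *
               │  └─ q
               │     ├─ k
               │     │  └─ l *
               │     │     └─ w *
               │     │        └─ k *
               │     └─ m
               │        ├─ g
               │        │  └─ d *
               │        └─ x
               │           └─ e *
               └─ x *
Counting every labelled node above: 40.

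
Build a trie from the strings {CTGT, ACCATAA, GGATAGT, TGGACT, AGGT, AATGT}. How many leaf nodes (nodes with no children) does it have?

Leaves are exactly the stored words that no other stored word extends.
Those words: "AATGT", "ACCATAA", "AGGT", "CTGT", "GGATAGT", "TGGACT"
Leaf count: 6

6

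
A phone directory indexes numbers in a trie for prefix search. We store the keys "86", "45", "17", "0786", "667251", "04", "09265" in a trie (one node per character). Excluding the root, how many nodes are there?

21

Trie structure (* marks end of a word):
(root)
├─ 0
│  ├─ 4 *
│  ├─ 7
│  │  └─ 8
│  │     └─ 6 *
│  └─ 9
│     └─ 2
│        └─ 6
│           └─ 5 *
├─ 1
│  └─ 7 *
├─ 4
│  └─ 5 *
├─ 6
│  └─ 6
│     └─ 7
│        └─ 2
│           └─ 5
│              └─ 1 *
└─ 8
   └─ 6 *
Counting every labelled node above: 21.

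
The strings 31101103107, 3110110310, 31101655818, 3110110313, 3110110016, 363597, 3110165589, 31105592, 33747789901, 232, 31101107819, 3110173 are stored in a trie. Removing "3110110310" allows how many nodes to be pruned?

After clearing the end-marker at "3110110310", prune upward until reaching a node still needed by another word.
Every node on "3110110310" is still needed (e.g. by "31101103107"), so nothing is freed.
Nodes removed: 0

0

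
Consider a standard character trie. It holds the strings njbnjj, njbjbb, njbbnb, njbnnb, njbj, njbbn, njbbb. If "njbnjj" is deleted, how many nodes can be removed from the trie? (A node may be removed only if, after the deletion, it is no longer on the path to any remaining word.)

2

Walk "njbnjj" from the leaf back toward the root, removing each node that no remaining word uses.
The suffix "jj" (2 nodes) is used only by "njbnjj"; the node for "njbn" still has the child "n", so pruning stops there.
Nodes removed: 2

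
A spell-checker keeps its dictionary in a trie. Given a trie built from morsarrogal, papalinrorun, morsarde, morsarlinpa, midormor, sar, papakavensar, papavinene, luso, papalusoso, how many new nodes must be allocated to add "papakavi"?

1

The longest prefix of "papakavi" already in the trie is "papakav" (length 7).
New nodes needed: |"papakavi"| − 7 = 8 − 7 = 1.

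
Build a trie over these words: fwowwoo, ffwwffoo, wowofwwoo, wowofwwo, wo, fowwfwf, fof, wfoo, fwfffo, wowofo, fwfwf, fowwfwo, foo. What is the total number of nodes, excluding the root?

42

Insert word by word; a character creates a node only if that edge doesn't already exist:
  "fwowwoo" → 7 new (f, w, o, w, w, o, o)
  "ffwwffoo" → prefix "f" already present; 7 new (f, w, w, f, f, o, o)
  "wowofwwoo" → 9 new (w, o, w, o, f, w, w, o, o)
  "wowofwwo" → prefix "wowofwwo" already present; 0 new (none)
  "wo" → prefix "wo" already present; 0 new (none)
  "fowwfwf" → prefix "f" already present; 6 new (o, w, w, f, w, f)
  "fof" → prefix "fo" already present; 1 new (f)
  "wfoo" → prefix "w" already present; 3 new (f, o, o)
  "fwfffo" → prefix "fw" already present; 4 new (f, f, f, o)
  "wowofo" → prefix "wowof" already present; 1 new (o)
  "fwfwf" → prefix "fwf" already present; 2 new (w, f)
  "fowwfwo" → prefix "fowwfw" already present; 1 new (o)
  "foo" → prefix "fo" already present; 1 new (o)
Total nodes = 7 + 7 + 9 + 0 + 0 + 6 + 1 + 3 + 4 + 1 + 2 + 1 + 1 = 42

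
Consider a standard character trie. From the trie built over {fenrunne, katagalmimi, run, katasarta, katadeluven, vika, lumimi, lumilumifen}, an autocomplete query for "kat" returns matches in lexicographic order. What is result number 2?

katagalmimi

DFS of the "kat" subtree visits, in order: "katadeluven", "katagalmimi", "katasarta"
The 2nd is katagalmimi.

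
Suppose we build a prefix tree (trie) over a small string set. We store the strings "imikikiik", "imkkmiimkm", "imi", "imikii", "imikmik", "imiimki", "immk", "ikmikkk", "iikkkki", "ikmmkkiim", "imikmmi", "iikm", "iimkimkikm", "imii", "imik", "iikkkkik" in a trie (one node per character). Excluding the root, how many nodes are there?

57

Trace insertions, counting only characters that open a new branch:
  "imikikiik" → 9 new (i, m, i, k, i, k, i, i, k)
  "imkkmiimkm" → prefix "im" already present; 8 new (k, k, m, i, i, m, k, m)
  "imi" → prefix "imi" already present; 0 new (none)
  "imikii" → prefix "imiki" already present; 1 new (i)
  "imikmik" → prefix "imik" already present; 3 new (m, i, k)
  "imiimki" → prefix "imi" already present; 4 new (i, m, k, i)
  "immk" → prefix "im" already present; 2 new (m, k)
  "ikmikkk" → prefix "i" already present; 6 new (k, m, i, k, k, k)
  "iikkkki" → prefix "i" already present; 6 new (i, k, k, k, k, i)
  "ikmmkkiim" → prefix "ikm" already present; 6 new (m, k, k, i, i, m)
  "imikmmi" → prefix "imikm" already present; 2 new (m, i)
  "iikm" → prefix "iik" already present; 1 new (m)
  "iimkimkikm" → prefix "ii" already present; 8 new (m, k, i, m, k, i, k, m)
  "imii" → prefix "imii" already present; 0 new (none)
  "imik" → prefix "imik" already present; 0 new (none)
  "iikkkkik" → prefix "iikkkki" already present; 1 new (k)
Total nodes = 9 + 8 + 0 + 1 + 3 + 4 + 2 + 6 + 6 + 6 + 2 + 1 + 8 + 0 + 0 + 1 = 57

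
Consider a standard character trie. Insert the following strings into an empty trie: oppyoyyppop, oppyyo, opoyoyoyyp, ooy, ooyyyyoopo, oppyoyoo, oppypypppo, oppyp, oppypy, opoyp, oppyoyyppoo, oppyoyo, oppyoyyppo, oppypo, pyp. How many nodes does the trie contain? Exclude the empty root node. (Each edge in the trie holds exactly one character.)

44

Count nodes per top-level branch (shared prefixes stored once):
  'o'-branch (ooy, ooyyyyoopo, opoyoyoyyp, opoyp, oppyoyo, oppyoyoo, oppyoyyppo, oppyoyyppoo, oppyoyyppop, oppyp, oppypo, oppypy, oppypypppo, oppyyo): 41 nodes
  'p'-branch (pyp): 3 nodes
Sum: 44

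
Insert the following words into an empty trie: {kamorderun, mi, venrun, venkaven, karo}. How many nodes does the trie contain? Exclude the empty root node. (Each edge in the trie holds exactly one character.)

Insert word by word; a character creates a node only if that edge doesn't already exist:
  "kamorderun" → 10 new (k, a, m, o, r, d, e, r, u, n)
  "mi" → 2 new (m, i)
  "venrun" → 6 new (v, e, n, r, u, n)
  "venkaven" → prefix "ven" already present; 5 new (k, a, v, e, n)
  "karo" → prefix "ka" already present; 2 new (r, o)
Total nodes = 10 + 2 + 6 + 5 + 2 = 25

25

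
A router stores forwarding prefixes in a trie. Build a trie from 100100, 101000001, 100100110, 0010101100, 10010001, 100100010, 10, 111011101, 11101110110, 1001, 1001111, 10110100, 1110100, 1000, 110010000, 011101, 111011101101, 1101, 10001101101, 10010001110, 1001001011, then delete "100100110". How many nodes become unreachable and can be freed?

2

A node on "100100110"'s path can go only if nothing else ends at it or branches off below it.
The suffix "10" (2 nodes) is used only by "100100110"; the node for "1001001" still has the child "0", so pruning stops there.
Nodes removed: 2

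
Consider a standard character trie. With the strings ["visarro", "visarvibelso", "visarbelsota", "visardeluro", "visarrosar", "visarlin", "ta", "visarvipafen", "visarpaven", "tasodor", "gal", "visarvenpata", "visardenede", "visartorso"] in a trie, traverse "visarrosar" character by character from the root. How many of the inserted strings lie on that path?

Check each prefix of "visarrosar" against the stored set — each match is an end-marker on the path.
Prefixes of the query that are stored words: "visarro", "visarrosar"
Count: 2

2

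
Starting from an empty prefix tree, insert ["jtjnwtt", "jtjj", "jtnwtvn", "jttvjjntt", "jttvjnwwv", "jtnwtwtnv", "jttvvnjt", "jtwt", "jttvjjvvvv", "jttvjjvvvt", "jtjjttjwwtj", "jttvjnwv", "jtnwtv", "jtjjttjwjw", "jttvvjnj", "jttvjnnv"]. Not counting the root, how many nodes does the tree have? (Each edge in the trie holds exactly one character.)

Count nodes per top-level branch (shared prefixes stored once):
  'j'-branch (jtjj, jtjjttjwjw, jtjjttjwwtj, jtjnwtt, jtnwtv, jtnwtvn, jtnwtwtnv, jttvjjntt, jttvjjvvvt, jttvjjvvvv, jttvjnnv, jttvjnwv, jttvjnwwv, jttvvjnj, jttvvnjt, jtwt): 54 nodes
Sum: 54

54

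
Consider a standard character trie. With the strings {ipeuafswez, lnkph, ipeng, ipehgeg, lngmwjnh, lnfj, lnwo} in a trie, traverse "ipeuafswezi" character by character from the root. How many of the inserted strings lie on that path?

1

Check each prefix of "ipeuafswezi" against the stored set — each match is an end-marker on the path.
Prefixes of the query that are stored words: "ipeuafswez"
Count: 1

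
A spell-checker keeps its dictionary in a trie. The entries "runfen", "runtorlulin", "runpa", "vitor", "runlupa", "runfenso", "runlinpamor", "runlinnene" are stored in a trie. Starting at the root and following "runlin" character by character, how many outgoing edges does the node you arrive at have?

2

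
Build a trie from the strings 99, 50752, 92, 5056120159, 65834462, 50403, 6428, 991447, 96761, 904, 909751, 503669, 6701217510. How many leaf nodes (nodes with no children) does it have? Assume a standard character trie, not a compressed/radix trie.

12

A leaf is a node with no children — equivalently, the end of a word that is not a proper prefix of any other stored word.
Those words: "503669", "50403", "5056120159", "50752", "6428", "65834462", "6701217510", "904", "909751", "92", "96761", "991447"
Leaf count: 12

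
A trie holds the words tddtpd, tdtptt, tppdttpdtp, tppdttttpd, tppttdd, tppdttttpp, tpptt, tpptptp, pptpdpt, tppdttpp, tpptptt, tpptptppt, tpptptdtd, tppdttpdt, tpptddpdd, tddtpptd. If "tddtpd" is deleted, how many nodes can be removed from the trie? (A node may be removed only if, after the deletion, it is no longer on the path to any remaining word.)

After clearing the end-marker at "tddtpd", prune upward until reaching a node still needed by another word.
The suffix "d" (1 node) is used only by "tddtpd"; the node for "tddtp" still has the child "p", so pruning stops there.
Nodes removed: 1

1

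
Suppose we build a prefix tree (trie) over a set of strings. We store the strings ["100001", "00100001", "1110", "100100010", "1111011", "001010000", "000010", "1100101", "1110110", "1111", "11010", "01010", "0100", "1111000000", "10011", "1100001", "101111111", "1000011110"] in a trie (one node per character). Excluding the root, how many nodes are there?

Insert word by word; a character creates a node only if that edge doesn't already exist:
  "100001" → 6 new (1, 0, 0, 0, 0, 1)
  "00100001" → 8 new (0, 0, 1, 0, 0, 0, 0, 1)
  "1110" → prefix "1" already present; 3 new (1, 1, 0)
  "100100010" → prefix "100" already present; 6 new (1, 0, 0, 0, 1, 0)
  "1111011" → prefix "111" already present; 4 new (1, 0, 1, 1)
  "001010000" → prefix "0010" already present; 5 new (1, 0, 0, 0, 0)
  "000010" → prefix "00" already present; 4 new (0, 0, 1, 0)
  "1100101" → prefix "11" already present; 5 new (0, 0, 1, 0, 1)
  "1110110" → prefix "1110" already present; 3 new (1, 1, 0)
  "1111" → prefix "1111" already present; 0 new (none)
  "11010" → prefix "110" already present; 2 new (1, 0)
  "01010" → prefix "0" already present; 4 new (1, 0, 1, 0)
  "0100" → prefix "010" already present; 1 new (0)
  "1111000000" → prefix "11110" already present; 5 new (0, 0, 0, 0, 0)
  "10011" → prefix "1001" already present; 1 new (1)
  "1100001" → prefix "1100" already present; 3 new (0, 0, 1)
  "101111111" → prefix "10" already present; 7 new (1, 1, 1, 1, 1, 1, 1)
  "1000011110" → prefix "100001" already present; 4 new (1, 1, 1, 0)
Total nodes = 6 + 8 + 3 + 6 + 4 + 5 + 4 + 5 + 3 + 0 + 2 + 4 + 1 + 5 + 1 + 3 + 7 + 4 = 71

71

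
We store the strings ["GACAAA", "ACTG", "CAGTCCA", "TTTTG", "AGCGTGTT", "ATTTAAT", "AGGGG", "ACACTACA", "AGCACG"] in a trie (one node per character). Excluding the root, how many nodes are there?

47

Count nodes per top-level branch (shared prefixes stored once):
  'A'-branch (ACACTACA, ACTG, AGCACG, AGCGTGTT, AGGGG, ATTTAAT): 29 nodes
  'C'-branch (CAGTCCA): 7 nodes
  'G'-branch (GACAAA): 6 nodes
  'T'-branch (TTTTG): 5 nodes
Sum: 47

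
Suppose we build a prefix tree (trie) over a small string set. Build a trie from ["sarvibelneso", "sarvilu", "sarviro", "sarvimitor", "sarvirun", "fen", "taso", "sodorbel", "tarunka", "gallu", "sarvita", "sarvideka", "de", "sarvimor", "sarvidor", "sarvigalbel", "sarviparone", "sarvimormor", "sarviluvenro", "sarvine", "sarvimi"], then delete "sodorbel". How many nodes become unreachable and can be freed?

7

After clearing the end-marker at "sodorbel", prune upward until reaching a node still needed by another word.
The suffix "odorbel" (7 nodes) is used only by "sodorbel"; the node for "s" still has the child "a", so pruning stops there.
Nodes removed: 7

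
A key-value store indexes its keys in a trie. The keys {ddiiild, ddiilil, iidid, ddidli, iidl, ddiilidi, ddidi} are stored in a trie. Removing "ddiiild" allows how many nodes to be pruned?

3

After clearing the end-marker at "ddiiild", prune upward until reaching a node still needed by another word.
The suffix "ild" (3 nodes) is used only by "ddiiild"; the node for "ddii" still has the child "l", so pruning stops there.
Nodes removed: 3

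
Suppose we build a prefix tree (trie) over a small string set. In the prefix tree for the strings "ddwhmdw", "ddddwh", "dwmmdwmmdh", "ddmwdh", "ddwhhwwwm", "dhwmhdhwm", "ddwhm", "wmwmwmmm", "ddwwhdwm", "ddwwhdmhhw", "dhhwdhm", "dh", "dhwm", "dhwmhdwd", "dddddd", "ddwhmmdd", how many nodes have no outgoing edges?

Leaves are exactly the stored words that no other stored word extends.
Those words: "dddddd", "ddddwh", "ddmwdh", "ddwhhwwwm", "ddwhmdw", "ddwhmmdd", "ddwwhdmhhw", "ddwwhdwm", "dhhwdhm", "dhwmhdhwm", "dhwmhdwd", "dwmmdwmmdh", "wmwmwmmm"
Leaf count: 13

13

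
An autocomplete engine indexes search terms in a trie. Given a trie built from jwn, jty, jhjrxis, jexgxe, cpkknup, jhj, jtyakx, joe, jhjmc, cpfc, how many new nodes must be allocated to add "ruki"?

4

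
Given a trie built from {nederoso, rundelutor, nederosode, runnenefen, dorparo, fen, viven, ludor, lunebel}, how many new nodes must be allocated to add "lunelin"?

The longest prefix of "lunelin" already in the trie is "lune" (length 4).
So 7 − 4 = 3 new nodes.

3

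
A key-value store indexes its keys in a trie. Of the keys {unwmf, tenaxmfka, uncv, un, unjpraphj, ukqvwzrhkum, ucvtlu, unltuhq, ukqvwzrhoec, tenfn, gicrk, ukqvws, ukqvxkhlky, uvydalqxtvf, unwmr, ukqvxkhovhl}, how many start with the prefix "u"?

Filter for entries beginning with "u":
Words under "u": ucvtlu, ukqvws, ukqvwzrhkum, ukqvwzrhoec, ukqvxkhlky, ukqvxkhovhl, un, uncv, unjpraphj, unltuhq, unwmf, unwmr, uvydalqxtvf
Count: 13

13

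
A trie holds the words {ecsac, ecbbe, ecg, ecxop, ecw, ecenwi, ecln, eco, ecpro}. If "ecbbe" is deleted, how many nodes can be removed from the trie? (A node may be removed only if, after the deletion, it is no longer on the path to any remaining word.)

A node on "ecbbe"'s path can go only if nothing else ends at it or branches off below it.
The suffix "bbe" (3 nodes) is used only by "ecbbe"; the node for "ec" still has the child "s", so pruning stops there.
Nodes removed: 3

3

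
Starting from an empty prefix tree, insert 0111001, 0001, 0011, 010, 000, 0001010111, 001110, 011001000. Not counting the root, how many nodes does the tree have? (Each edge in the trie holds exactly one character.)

27

Insert word by word; a character creates a node only if that edge doesn't already exist:
  "0111001" → 7 new (0, 1, 1, 1, 0, 0, 1)
  "0001" → prefix "0" already present; 3 new (0, 0, 1)
  "0011" → prefix "00" already present; 2 new (1, 1)
  "010" → prefix "01" already present; 1 new (0)
  "000" → prefix "000" already present; 0 new (none)
  "0001010111" → prefix "0001" already present; 6 new (0, 1, 0, 1, 1, 1)
  "001110" → prefix "0011" already present; 2 new (1, 0)
  "011001000" → prefix "011" already present; 6 new (0, 0, 1, 0, 0, 0)
Total nodes = 7 + 3 + 2 + 1 + 0 + 6 + 2 + 6 = 27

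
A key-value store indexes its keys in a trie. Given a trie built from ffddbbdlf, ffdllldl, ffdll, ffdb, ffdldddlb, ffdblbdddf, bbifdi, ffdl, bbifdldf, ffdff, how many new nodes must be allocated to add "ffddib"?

2

Walking "ffddib" from the root, the first 4 characters ("ffdd") follow existing edges; "i" is the first miss.
New nodes needed: |"ffddib"| − 4 = 6 − 4 = 2.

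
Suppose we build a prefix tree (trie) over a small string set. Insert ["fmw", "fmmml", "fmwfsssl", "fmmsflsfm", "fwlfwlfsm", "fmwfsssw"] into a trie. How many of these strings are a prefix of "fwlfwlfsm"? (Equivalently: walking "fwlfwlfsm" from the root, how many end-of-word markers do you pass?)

1

Walk "fwlfwlfsm" from the root; an end-of-word marker is hit whenever a stored word is a prefix of "fwlfwlfsm".
Prefixes of the query that are stored words: "fwlfwlfsm"
Count: 1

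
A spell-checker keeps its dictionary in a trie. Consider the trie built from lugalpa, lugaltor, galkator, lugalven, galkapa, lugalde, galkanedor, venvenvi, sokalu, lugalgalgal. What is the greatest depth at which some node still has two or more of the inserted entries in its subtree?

5

Equivalently: take the maximum, over all pairs, of their longest common prefix length.
"galkanedor" and "galkapa" agree on "galka" (5 characters) before diverging; nothing deeper is shared.
Longest shared-prefix length: 5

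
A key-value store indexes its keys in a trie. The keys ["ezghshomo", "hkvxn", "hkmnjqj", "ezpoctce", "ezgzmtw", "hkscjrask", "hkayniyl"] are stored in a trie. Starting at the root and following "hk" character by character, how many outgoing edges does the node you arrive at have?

Follow the path "hk" to its node, then look at its outgoing edges.
Characters that immediately follow "hk" among the stored strings: {a, m, s, v}.
That node has 4 child edges.

4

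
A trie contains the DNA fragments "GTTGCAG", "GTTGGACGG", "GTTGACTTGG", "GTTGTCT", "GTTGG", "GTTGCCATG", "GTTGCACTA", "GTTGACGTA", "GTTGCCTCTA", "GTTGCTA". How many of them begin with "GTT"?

10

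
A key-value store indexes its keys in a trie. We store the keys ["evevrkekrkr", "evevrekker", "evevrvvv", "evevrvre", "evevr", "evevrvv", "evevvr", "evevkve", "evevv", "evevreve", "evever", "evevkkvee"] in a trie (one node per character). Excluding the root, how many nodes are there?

Trie structure (* marks end of a word):
(root)
└─ e
   └─ v
      └─ e
         └─ v
            ├─ e
            │  └─ r *
            ├─ k
            │  ├─ k
            │  │  └─ v
            │  │     └─ e
            │  │        └─ e *
            │  └─ v
            │     └─ e *
            ├─ r *
            │  ├─ e
            │  │  ├─ k
            │  │  │  └─ k
            │  │  │     └─ e
            │  │  │        └─ r *
            │  │  └─ v
            │  │     └─ e *
            │  ├─ k
            │  │  └─ e
            │  │     └─ k
            │  │        └─ r
            │  │           └─ k
            │  │              └─ r *
            │  └─ v
            │     ├─ r
            │     │  └─ e *
            │     └─ v *
            │        └─ v *
            └─ v *
               └─ r *
Counting every labelled node above: 34.

34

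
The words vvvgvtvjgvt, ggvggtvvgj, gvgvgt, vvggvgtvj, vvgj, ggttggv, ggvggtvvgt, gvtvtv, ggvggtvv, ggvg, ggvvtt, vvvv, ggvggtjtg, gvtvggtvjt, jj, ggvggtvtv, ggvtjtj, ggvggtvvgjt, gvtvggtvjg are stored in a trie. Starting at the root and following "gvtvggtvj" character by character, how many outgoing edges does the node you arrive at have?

2

Walk "gvtvggtvj" from the root, arriving at one node.
Distinct next characters after "gvtvggtvj": g, t.
That node has 2 child edges.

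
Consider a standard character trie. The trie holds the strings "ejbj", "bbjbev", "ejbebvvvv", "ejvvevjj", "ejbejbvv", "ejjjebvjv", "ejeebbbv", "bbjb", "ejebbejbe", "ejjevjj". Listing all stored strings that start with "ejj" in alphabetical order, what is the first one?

Filter for "ejj…" and sort: "ejjevjj", "ejjjebvjv"
Position 1: ejjevjj

ejjevjj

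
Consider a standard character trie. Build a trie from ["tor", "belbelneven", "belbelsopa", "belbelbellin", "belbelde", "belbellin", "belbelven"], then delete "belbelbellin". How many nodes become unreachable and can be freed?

A node on "belbelbellin"'s path can go only if nothing else ends at it or branches off below it.
The suffix "bellin" (6 nodes) is used only by "belbelbellin"; the node for "belbel" still has the child "n", so pruning stops there.
Nodes removed: 6

6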